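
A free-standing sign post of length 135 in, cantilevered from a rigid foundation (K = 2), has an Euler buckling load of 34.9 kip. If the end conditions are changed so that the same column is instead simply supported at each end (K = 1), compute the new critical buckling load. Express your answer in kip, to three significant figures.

P_cr ≈ 140 kip

P_cr ∝ 1/K², so P_cr,new = P_cr,old × (K_old/K_new)² = 34.9 × (2/1)²
= 34.9 × 4.000 = 140 kip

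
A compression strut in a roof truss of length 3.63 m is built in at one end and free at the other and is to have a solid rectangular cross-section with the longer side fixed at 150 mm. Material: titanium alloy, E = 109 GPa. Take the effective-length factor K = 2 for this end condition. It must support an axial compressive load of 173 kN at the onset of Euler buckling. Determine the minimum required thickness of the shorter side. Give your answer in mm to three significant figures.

b ≈ 87.9 mm

L_e = K·L = 2 × 3.63 = 7.260 m
Required I = P_cr·L_e²/(π²E) = 1.730×10^5 × 7.260² / (π² × 1.09×10^11) = 8.476×10^-6 m⁴
I_req = 8.476×10^6 mm⁴
Rectangle, weak axis: I_min = h·b³/12 with h = 150 mm fixed  ⇒  b = (12I/h)^(1/3) = 87.9 mm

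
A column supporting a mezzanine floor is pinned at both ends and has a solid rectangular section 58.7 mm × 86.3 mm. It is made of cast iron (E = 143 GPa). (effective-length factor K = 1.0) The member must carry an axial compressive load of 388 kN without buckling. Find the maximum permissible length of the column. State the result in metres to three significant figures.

Buckling occurs about the weak axis: I_min = h·b³/12 with b = 58.7 mm (the shorter side).
I_min = 86.3×58.7³/12 = 1.455×10^6 mm⁴
I = 1.455×10^-6 m⁴
At the buckling limit P_cr = P = 3.880×10^5 N
From P_cr = π²EI/(K·L)²:  L = (1/K)·√(π²EI/P_cr) = (1/1)·√(π²×1.43×10^11×1.455×10^-6/3.880×10^5)
L = 2.30 m

L_max ≈ 2.30 m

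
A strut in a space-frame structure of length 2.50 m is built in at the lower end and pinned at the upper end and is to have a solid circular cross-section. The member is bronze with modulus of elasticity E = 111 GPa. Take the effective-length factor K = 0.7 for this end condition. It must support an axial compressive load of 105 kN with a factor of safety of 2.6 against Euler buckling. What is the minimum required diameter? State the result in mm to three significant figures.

Required P_cr = n·P = 2.6 × 105 = 273.0 kN
L_e = K·L = 0.7 × 2.50 = 1.750 m
Required I = P_cr·L_e²/(π²E) = 2.730×10^5 × 1.750² / (π² × 1.11×10^11) = 7.632×10^-7 m⁴
I_req = 7.632×10^5 mm⁴
Solid circle: I = πd⁴/64  ⇒  d = (64I/π)^(1/4) = (64×7.632×10^5/π)^(1/4) = 62.8 mm

d ≈ 62.8 mm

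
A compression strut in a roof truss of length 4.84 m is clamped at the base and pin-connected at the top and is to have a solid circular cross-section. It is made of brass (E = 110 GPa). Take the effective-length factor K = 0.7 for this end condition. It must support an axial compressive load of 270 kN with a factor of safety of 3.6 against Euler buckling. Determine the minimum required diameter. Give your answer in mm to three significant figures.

Required P_cr = n·P = 3.6 × 270 = 972.0 kN
L_e = K·L = 0.7 × 4.84 = 3.388 m
Required I = P_cr·L_e²/(π²E) = 9.720×10^5 × 3.388² / (π² × 1.10×10^11) = 1.028×10^-5 m⁴
I_req = 1.028×10^7 mm⁴
Solid circle: I = πd⁴/64  ⇒  d = (64I/π)^(1/4) = (64×1.028×10^7/π)^(1/4) = 120 mm

d ≈ 120 mm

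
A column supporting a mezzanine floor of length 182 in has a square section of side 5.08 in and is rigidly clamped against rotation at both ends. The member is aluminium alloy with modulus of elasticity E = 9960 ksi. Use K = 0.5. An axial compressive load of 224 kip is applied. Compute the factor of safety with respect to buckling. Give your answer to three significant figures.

I = a⁴/12 = 5.08⁴/12 = 55.50 in⁴
Effective length L_e = K·L = 0.5 × 182 = 91.00 in
P_cr = π²EI / L_e² = π² × 9960×10³ × 55.50 / 91.00² = 6.588×10^5 lb
Factor of safety n = P_cr / P = 658.79 / 224 = 2.94

n ≈ 2.94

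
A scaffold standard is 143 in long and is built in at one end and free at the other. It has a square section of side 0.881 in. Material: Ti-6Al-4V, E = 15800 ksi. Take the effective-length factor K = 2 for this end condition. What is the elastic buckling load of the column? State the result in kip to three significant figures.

P_cr ≈ 0.0957 kip

I = a⁴/12 = 0.881⁴/12 = 5.020×10^-2 in⁴
Effective length L_e = K·L = 2 × 143 = 286.0 in
P_cr = π²EI / L_e² = π² × 15800×10³ × 5.020×10^-2 / 286.0² = 95.71 lb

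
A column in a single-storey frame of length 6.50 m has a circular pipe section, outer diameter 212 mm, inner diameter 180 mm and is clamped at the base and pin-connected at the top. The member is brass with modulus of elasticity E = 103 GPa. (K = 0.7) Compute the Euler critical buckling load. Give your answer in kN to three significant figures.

P_cr ≈ 2340 kN

d_o = 212 mm, d_i = 180 mm
I = π(d_o⁴ − d_i⁴)/64 = π(212⁴ − 180.0⁴)/64 = 4.762×10^7 mm⁴
I = 4.762×10^7 mm⁴ = 4.762×10^-5 m⁴
Effective length L_e = K·L = 0.7 × 6.50 = 4.550 m
P_cr = π²EI / L_e² = π² × 103×10⁹ × 4.762×10^-5 / 4.550² = 2.339×10^6 N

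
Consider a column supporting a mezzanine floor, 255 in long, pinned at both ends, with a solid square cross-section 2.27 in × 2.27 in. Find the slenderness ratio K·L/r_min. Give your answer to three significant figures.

For a square r = a/√12 = 2.27/√12 = 0.6553 in
L_e = K·L = 1 × 255 = 255.0 in
λ = L_e / r_min = 255.00 / 0.6553 = 389

λ ≈ 389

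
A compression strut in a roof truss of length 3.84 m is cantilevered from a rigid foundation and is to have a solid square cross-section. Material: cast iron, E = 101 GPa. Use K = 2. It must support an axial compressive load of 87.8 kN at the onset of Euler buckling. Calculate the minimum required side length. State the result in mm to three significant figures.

L_e = K·L = 2 × 3.84 = 7.680 m
Required I = P_cr·L_e²/(π²E) = 8.780×10^4 × 7.680² / (π² × 1.01×10^11) = 5.195×10^-6 m⁴
I_req = 5.195×10^6 mm⁴
Solid square: I = a⁴/12  ⇒  a = (12I)^(1/4) = (12×5.195×10^6)^(1/4) = 88.9 mm

a ≈ 88.9 mm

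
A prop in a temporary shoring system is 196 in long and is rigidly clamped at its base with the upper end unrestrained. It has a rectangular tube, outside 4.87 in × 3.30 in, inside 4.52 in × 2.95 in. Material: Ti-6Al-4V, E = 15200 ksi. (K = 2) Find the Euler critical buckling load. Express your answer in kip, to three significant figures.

P_cr ≈ 4.80 kip

Weak-axis I_min = (h_o·b_o³ − h_i·b_i³)/12 with b_o = 3.30, b_i = 2.950 in (shorter outer/inner sides).
I_min = (4.87×3.30³ − 4.520×2.950³)/12 = 4.915 in⁴
Effective length L_e = K·L = 2 × 196 = 392.0 in
P_cr = π²EI / L_e² = π² × 15200×10³ × 4.915 / 392.0² = 4.798×10^3 lb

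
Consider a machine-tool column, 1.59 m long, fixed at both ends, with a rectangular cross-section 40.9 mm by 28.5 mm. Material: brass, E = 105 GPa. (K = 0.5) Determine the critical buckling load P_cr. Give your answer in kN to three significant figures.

Buckling occurs about the weak axis: I_min = h·b³/12 with b = 28.5 mm (the shorter side).
I_min = 40.9×28.5³/12 = 7.890×10^4 mm⁴
I = 7.890×10^4 mm⁴ = 7.890×10^-8 m⁴
Effective length L_e = K·L = 0.5 × 1.59 = 0.7950 m
P_cr = π²EI / L_e² = π² × 105×10⁹ × 7.890×10^-8 / 0.7950² = 1.294×10^5 N

P_cr ≈ 129 kN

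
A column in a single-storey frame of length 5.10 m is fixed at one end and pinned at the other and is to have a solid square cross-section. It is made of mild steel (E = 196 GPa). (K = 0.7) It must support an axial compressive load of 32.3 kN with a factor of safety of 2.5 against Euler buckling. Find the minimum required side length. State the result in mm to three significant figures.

a ≈ 50.3 mm

Required P_cr = n·P = 2.5 × 32.3 = 80.75 kN
L_e = K·L = 0.7 × 5.10 = 3.570 m
Required I = P_cr·L_e²/(π²E) = 8.075×10^4 × 3.570² / (π² × 1.96×10^11) = 5.320×10^-7 m⁴
I_req = 5.320×10^5 mm⁴
Solid square: I = a⁴/12  ⇒  a = (12I)^(1/4) = (12×5.320×10^5)^(1/4) = 50.3 mm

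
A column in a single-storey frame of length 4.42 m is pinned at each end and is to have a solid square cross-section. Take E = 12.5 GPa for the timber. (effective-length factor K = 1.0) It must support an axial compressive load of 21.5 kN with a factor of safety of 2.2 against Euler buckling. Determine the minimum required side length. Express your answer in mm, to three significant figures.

a ≈ 97.4 mm

Required P_cr = n·P = 2.2 × 21.5 = 47.30 kN
L_e = K·L = 1 × 4.42 = 4.420 m
Required I = P_cr·L_e²/(π²E) = 4.730×10^4 × 4.420² / (π² × 1.25×10^10) = 7.490×10^-6 m⁴
I_req = 7.490×10^6 mm⁴
Solid square: I = a⁴/12  ⇒  a = (12I)^(1/4) = (12×7.490×10^6)^(1/4) = 97.4 mm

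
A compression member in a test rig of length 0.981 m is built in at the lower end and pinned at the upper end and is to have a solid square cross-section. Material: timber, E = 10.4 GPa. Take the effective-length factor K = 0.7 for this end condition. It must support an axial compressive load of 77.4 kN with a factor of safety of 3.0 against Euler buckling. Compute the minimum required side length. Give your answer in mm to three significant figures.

a ≈ 59.8 mm

Required P_cr = n·P = 3.0 × 77.4 = 232.2 kN
L_e = K·L = 0.7 × 0.981 = 0.6867 m
Required I = P_cr·L_e²/(π²E) = 2.322×10^5 × 0.6867² / (π² × 1.04×10^10) = 1.067×10^-6 m⁴
I_req = 1.067×10^6 mm⁴
Solid square: I = a⁴/12  ⇒  a = (12I)^(1/4) = (12×1.067×10^6)^(1/4) = 59.8 mm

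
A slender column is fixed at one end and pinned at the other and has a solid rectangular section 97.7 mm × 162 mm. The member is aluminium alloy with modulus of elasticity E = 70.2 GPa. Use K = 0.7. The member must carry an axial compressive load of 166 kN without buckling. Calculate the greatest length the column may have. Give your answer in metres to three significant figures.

L_max ≈ 10.4 m

Buckling occurs about the weak axis: I_min = h·b³/12 with b = 97.7 mm (the shorter side).
I_min = 162×97.7³/12 = 1.259×10^7 mm⁴
I = 1.259×10^-5 m⁴
At the buckling limit P_cr = P = 1.660×10^5 N
From P_cr = π²EI/(K·L)²:  L = (1/K)·√(π²EI/P_cr) = (1/0.7)·√(π²×7.02×10^10×1.259×10^-5/1.660×10^5)
L = 10.4 m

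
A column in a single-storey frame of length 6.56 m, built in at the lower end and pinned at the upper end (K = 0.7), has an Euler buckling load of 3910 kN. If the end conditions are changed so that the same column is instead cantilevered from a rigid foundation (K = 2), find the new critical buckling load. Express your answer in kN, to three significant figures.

P_cr ∝ 1/K², so P_cr,new = P_cr,old × (K_old/K_new)² = 3910 × (0.7/2)²
= 3910 × 0.1225 = 479 kN

P_cr ≈ 479 kN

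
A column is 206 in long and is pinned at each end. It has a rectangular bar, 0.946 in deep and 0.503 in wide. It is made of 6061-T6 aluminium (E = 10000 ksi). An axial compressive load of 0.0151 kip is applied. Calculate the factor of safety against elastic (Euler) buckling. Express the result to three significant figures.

Buckling occurs about the weak axis: I_min = h·b³/12 with b = 0.503 in (the shorter side).
I_min = 0.946×0.503³/12 = 1.003×10^-2 in⁴
Effective length L_e = K·L = 1 × 206 = 206.0 in
P_cr = π²EI / L_e² = π² × 10000×10³ × 1.003×10^-2 / 206.0² = 23.33 lb
Factor of safety n = P_cr / P = 0.023333 / 0.0151 = 1.55

n ≈ 1.55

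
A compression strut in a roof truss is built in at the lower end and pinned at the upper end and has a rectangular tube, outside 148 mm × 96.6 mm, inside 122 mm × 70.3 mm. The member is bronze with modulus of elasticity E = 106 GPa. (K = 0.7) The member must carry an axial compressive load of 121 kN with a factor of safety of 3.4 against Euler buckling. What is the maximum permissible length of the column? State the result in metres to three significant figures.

L_max ≈ 6.27 m

Weak-axis I_min = (h_o·b_o³ − h_i·b_i³)/12 with b_o = 96.6, b_i = 70.30 mm (shorter outer/inner sides).
I_min = (148×96.6³ − 122.0×70.30³)/12 = 7.585×10^6 mm⁴
I = 7.585×10^-6 m⁴
Required critical load P_cr = n·P = 3.4 × 121 = 411.4 kN = 4.114×10^5 N
From P_cr = π²EI/(K·L)²:  L = (1/K)·√(π²EI/P_cr) = (1/0.7)·√(π²×1.06×10^11×7.585×10^-6/4.114×10^5)
L = 6.27 m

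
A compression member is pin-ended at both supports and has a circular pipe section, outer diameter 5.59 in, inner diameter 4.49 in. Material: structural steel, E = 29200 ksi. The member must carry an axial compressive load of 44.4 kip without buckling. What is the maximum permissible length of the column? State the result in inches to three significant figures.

d_o = 5.59 in, d_i = 4.49 in
I = π(d_o⁴ − d_i⁴)/64 = π(5.59⁴ − 4.490⁴)/64 = 27.98 in⁴
At the buckling limit P_cr = P = 4.440×10^4 lb
From P_cr = π²EI/(K·L)²:  L = (1/K)·√(π²EI/P_cr) = (1/1)·√(π²×2.92×10^7×27.98/4.440×10^4)
L = 426 in

L_max ≈ 426 in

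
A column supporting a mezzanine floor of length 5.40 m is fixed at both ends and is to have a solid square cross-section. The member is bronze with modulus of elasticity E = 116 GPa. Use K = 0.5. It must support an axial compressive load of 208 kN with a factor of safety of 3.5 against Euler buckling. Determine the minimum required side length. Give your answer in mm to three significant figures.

a ≈ 86.4 mm

Required P_cr = n·P = 3.5 × 208 = 728.0 kN
L_e = K·L = 0.5 × 5.40 = 2.700 m
Required I = P_cr·L_e²/(π²E) = 7.280×10^5 × 2.700² / (π² × 1.16×10^11) = 4.636×10^-6 m⁴
I_req = 4.636×10^6 mm⁴
Solid square: I = a⁴/12  ⇒  a = (12I)^(1/4) = (12×4.636×10^6)^(1/4) = 86.4 mm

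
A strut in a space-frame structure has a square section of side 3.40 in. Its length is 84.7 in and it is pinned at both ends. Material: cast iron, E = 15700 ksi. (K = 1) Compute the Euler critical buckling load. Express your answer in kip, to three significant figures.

I = a⁴/12 = 3.40⁴/12 = 11.14 in⁴
Effective length L_e = K·L = 1 × 84.7 = 84.70 in
P_cr = π²EI / L_e² = π² × 15700×10³ × 11.14 / 84.70² = 2.405×10^5 lb

P_cr ≈ 241 kip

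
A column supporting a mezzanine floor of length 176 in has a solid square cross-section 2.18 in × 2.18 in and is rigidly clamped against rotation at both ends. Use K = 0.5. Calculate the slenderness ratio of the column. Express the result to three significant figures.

For a square r = a/√12 = 2.18/√12 = 0.6293 in
L_e = K·L = 0.5 × 176 = 88.00 in
λ = L_e / r_min = 88.000 / 0.6293 = 140

λ ≈ 140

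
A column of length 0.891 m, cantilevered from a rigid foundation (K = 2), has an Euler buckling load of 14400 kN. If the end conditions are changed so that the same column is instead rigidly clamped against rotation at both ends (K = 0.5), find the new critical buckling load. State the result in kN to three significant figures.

P_cr ≈ 230000 kN

P_cr ∝ 1/K², so P_cr,new = P_cr,old × (K_old/K_new)² = 14400 × (2/0.5)²
= 14400 × 16.00 = 230000 kN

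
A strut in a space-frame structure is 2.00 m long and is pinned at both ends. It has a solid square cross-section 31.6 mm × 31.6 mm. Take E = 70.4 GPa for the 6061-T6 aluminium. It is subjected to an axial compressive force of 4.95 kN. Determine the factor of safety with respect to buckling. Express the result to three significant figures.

I = a⁴/12 = 31.6⁴/12 = 8.309×10^4 mm⁴
I = 8.309×10^4 mm⁴ = 8.309×10^-8 m⁴
Effective length L_e = K·L = 1 × 2.00 = 2.000 m
P_cr = π²EI / L_e² = π² × 70.4×10⁹ × 8.309×10^-8 / 2.000² = 1.443×10^4 N
Factor of safety n = P_cr / P = 14.434 / 4.95 = 2.92

n ≈ 2.92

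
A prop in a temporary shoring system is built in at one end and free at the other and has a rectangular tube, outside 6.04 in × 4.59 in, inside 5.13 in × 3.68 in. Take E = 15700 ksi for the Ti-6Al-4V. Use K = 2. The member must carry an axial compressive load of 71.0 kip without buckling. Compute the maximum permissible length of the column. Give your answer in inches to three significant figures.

Weak-axis I_min = (h_o·b_o³ − h_i·b_i³)/12 with b_o = 4.59, b_i = 3.680 in (shorter outer/inner sides).
I_min = (6.04×4.59³ − 5.130×3.680³)/12 = 27.37 in⁴
At the buckling limit P_cr = P = 7.100×10^4 lb
From P_cr = π²EI/(K·L)²:  L = (1/K)·√(π²EI/P_cr) = (1/2)·√(π²×1.57×10^7×27.37/7.100×10^4)
L = 122 in

L_max ≈ 122 in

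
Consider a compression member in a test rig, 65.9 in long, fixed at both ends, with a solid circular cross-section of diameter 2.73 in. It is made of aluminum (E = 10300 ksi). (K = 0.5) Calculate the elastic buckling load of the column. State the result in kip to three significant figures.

P_cr ≈ 255 kip

I = πd⁴/64 = π×2.73⁴/64 = 2.727 in⁴
Effective length L_e = K·L = 0.5 × 65.9 = 32.95 in
P_cr = π²EI / L_e² = π² × 10300×10³ × 2.727 / 32.95² = 2.553×10^5 lb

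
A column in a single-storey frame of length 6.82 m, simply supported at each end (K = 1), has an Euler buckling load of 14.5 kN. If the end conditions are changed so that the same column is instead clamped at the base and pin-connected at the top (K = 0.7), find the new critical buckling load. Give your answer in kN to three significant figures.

P_cr ∝ 1/K², so P_cr,new = P_cr,old × (K_old/K_new)² = 14.5 × (1/0.7)²
= 14.5 × 2.041 = 29.6 kN

P_cr ≈ 29.6 kN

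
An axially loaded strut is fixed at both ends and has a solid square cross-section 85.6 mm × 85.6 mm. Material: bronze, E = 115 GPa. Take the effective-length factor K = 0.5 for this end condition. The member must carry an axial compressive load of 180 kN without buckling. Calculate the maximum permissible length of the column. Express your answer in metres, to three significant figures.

L_max ≈ 10.6 m

I = a⁴/12 = 85.6⁴/12 = 4.474×10^6 mm⁴
I = 4.474×10^-6 m⁴
At the buckling limit P_cr = P = 1.800×10^5 N
From P_cr = π²EI/(K·L)²:  L = (1/K)·√(π²EI/P_cr) = (1/0.5)·√(π²×1.15×10^11×4.474×10^-6/1.800×10^5)
L = 10.6 m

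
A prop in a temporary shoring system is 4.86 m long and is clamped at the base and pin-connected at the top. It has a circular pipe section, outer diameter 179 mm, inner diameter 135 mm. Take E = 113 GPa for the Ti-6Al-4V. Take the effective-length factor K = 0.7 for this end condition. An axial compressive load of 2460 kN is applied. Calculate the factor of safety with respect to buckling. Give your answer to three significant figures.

d_o = 179 mm, d_i = 135 mm
I = π(d_o⁴ − d_i⁴)/64 = π(179⁴ − 135.0⁴)/64 = 3.409×10^7 mm⁴
I = 3.409×10^7 mm⁴ = 3.409×10^-5 m⁴
Effective length L_e = K·L = 0.7 × 4.86 = 3.402 m
P_cr = π²EI / L_e² = π² × 113×10⁹ × 3.409×10^-5 / 3.402² = 3.285×10^6 N
Factor of safety n = P_cr / P = 3285.0 / 2460 = 1.34

n ≈ 1.34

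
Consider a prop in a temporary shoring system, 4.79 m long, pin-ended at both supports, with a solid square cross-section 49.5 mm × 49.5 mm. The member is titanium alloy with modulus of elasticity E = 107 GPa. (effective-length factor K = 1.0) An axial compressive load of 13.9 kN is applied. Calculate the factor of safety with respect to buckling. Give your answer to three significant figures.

n ≈ 1.66

I = a⁴/12 = 49.5⁴/12 = 5.003×10^5 mm⁴
I = 5.003×10^5 mm⁴ = 5.003×10^-7 m⁴
Effective length L_e = K·L = 1 × 4.79 = 4.790 m
P_cr = π²EI / L_e² = π² × 107×10⁹ × 5.003×10^-7 / 4.790² = 2.303×10^4 N
Factor of safety n = P_cr / P = 23.028 / 13.9 = 1.66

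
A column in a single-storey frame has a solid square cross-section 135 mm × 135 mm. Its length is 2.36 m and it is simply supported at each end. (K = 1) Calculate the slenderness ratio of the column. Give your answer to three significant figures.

λ ≈ 60.6

I = a⁴/12 = 135⁴/12 = 2.768×10^7 mm⁴
A = 1.823×10^4 mm²;  r_min = √(I/A) = √(2.768×10^7/1.823×10^4) = 38.97 mm
L_e = K·L = 1 × 2.36 m = 2.360 m = 2360.0 mm
λ = L_e / r_min = 2360.0 / 38.97 = 60.6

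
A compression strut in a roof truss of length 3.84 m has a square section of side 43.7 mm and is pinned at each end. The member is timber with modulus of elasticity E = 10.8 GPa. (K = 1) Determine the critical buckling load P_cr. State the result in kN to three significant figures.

I = a⁴/12 = 43.7⁴/12 = 3.039×10^5 mm⁴
I = 3.039×10^5 mm⁴ = 3.039×10^-7 m⁴
Effective length L_e = K·L = 1 × 3.84 = 3.840 m
P_cr = π²EI / L_e² = π² × 10.8×10⁹ × 3.039×10^-7 / 3.840² = 2.197×10^3 N

P_cr ≈ 2.20 kN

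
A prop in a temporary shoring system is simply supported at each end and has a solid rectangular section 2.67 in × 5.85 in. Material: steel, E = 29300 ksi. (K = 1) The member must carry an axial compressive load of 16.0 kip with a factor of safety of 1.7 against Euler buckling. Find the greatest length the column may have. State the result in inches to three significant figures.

Buckling occurs about the weak axis: I_min = h·b³/12 with b = 2.67 in (the shorter side).
I_min = 5.85×2.67³/12 = 9.279 in⁴
Required critical load P_cr = n·P = 1.7 × 16.0 = 27.20 kip = 2.720×10^4 lb
From P_cr = π²EI/(K·L)²:  L = (1/K)·√(π²EI/P_cr) = (1/1)·√(π²×2.93×10^7×9.279/2.720×10^4)
L = 314 in

L_max ≈ 314 in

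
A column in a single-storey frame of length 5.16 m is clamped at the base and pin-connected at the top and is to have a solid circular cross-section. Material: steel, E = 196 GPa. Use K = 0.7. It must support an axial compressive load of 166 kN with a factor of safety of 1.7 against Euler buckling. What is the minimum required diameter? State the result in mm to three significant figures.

Required P_cr = n·P = 1.7 × 166 = 282.2 kN
L_e = K·L = 0.7 × 5.16 = 3.612 m
Required I = P_cr·L_e²/(π²E) = 2.822×10^5 × 3.612² / (π² × 1.96×10^11) = 1.903×10^-6 m⁴
I_req = 1.903×10^6 mm⁴
Solid circle: I = πd⁴/64  ⇒  d = (64I/π)^(1/4) = (64×1.903×10^6/π)^(1/4) = 78.9 mm

d ≈ 78.9 mm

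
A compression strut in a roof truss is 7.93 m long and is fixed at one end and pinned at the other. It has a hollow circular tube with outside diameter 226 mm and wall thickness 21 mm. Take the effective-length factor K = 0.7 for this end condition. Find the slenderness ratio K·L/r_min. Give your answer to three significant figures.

λ ≈ 76.2

Inner diameter d_i = 226 − 2×21 = 184.0 mm
I = π(d_o⁴ − d_i⁴)/64 = π(226⁴ − 184.0⁴)/64 = 7.179×10^7 mm⁴
A = 1.352×10^4 mm²;  r_min = √(I/A) = √(7.179×10^7/1.352×10^4) = 72.86 mm
L_e = K·L = 0.7 × 7.93 m = 5.551 m = 5551.0 mm
λ = L_e / r_min = 5551.0 / 72.86 = 76.2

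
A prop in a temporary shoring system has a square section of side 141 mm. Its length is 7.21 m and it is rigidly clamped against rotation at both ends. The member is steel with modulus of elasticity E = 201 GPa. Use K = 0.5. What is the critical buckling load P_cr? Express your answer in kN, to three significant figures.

I = a⁴/12 = 141⁴/12 = 3.294×10^7 mm⁴
I = 3.294×10^7 mm⁴ = 3.294×10^-5 m⁴
Effective length L_e = K·L = 0.5 × 7.21 = 3.605 m
P_cr = π²EI / L_e² = π² × 201×10⁹ × 3.294×10^-5 / 3.605² = 5.028×10^6 N

P_cr ≈ 5030 kN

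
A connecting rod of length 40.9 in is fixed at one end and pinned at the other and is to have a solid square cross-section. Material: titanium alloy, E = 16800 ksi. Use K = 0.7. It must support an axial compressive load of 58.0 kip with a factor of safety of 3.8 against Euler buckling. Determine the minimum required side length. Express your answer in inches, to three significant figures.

Required P_cr = n·P = 3.8 × 58.0 = 220.4 kip
L_e = K·L = 0.7 × 40.9 = 28.63 in
Required I = P_cr·L_e²/(π²E) = 2.204×10^5 × 28.63² / (π² × 1.68×10^7) = 1.090 in⁴
Solid square: I = a⁴/12  ⇒  a = (12I)^(1/4) = (12×1.090)^(1/4) = 1.90 in

a ≈ 1.90 in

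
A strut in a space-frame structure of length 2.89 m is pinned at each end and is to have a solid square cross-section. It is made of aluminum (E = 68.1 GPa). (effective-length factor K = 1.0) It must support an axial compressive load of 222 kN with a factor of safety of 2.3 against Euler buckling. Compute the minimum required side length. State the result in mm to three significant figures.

Required P_cr = n·P = 2.3 × 222 = 510.6 kN
L_e = K·L = 1 × 2.89 = 2.890 m
Required I = P_cr·L_e²/(π²E) = 5.106×10^5 × 2.890² / (π² × 6.81×10^10) = 6.345×10^-6 m⁴
I_req = 6.345×10^6 mm⁴
Solid square: I = a⁴/12  ⇒  a = (12I)^(1/4) = (12×6.345×10^6)^(1/4) = 93.4 mm

a ≈ 93.4 mm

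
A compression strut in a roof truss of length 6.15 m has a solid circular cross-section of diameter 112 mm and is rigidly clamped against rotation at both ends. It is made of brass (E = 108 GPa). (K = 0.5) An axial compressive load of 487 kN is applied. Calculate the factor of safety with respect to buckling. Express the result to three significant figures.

n ≈ 1.79

I = πd⁴/64 = π×112⁴/64 = 7.724×10^6 mm⁴
I = 7.724×10^6 mm⁴ = 7.724×10^-6 m⁴
Effective length L_e = K·L = 0.5 × 6.15 = 3.075 m
P_cr = π²EI / L_e² = π² × 108×10⁹ × 7.724×10^-6 / 3.075² = 8.707×10^5 N
Factor of safety n = P_cr / P = 870.71 / 487 = 1.79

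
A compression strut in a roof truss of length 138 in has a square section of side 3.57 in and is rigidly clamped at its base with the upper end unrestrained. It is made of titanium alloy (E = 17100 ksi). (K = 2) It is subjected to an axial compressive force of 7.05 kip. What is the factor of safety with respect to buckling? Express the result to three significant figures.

I = a⁴/12 = 3.57⁴/12 = 13.54 in⁴
Effective length L_e = K·L = 2 × 138 = 276.0 in
P_cr = π²EI / L_e² = π² × 17100×10³ × 13.54 / 276.0² = 2.999×10^4 lb
Factor of safety n = P_cr / P = 29.990 / 7.05 = 4.25

n ≈ 4.25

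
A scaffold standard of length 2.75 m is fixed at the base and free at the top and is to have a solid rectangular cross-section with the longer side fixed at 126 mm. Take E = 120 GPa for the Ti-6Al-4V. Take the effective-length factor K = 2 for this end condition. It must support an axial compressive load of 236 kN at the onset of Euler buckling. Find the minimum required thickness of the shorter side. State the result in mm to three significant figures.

b ≈ 83.1 mm

L_e = K·L = 2 × 2.75 = 5.500 m
Required I = P_cr·L_e²/(π²E) = 2.360×10^5 × 5.500² / (π² × 1.20×10^11) = 6.028×10^-6 m⁴
I_req = 6.028×10^6 mm⁴
Rectangle, weak axis: I_min = h·b³/12 with h = 126 mm fixed  ⇒  b = (12I/h)^(1/3) = 83.1 mm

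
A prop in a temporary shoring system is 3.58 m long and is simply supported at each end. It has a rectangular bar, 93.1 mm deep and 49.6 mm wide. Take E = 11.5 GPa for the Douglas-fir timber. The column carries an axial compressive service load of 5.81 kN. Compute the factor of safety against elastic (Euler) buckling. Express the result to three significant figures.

Buckling occurs about the weak axis: I_min = h·b³/12 with b = 49.6 mm (the shorter side).
I_min = 93.1×49.6³/12 = 9.467×10^5 mm⁴
I = 9.467×10^5 mm⁴ = 9.467×10^-7 m⁴
Effective length L_e = K·L = 1 × 3.58 = 3.580 m
P_cr = π²EI / L_e² = π² × 11.5×10⁹ × 9.467×10^-7 / 3.580² = 8.384×10^3 N
Factor of safety n = P_cr / P = 8.3839 / 5.81 = 1.44

n ≈ 1.44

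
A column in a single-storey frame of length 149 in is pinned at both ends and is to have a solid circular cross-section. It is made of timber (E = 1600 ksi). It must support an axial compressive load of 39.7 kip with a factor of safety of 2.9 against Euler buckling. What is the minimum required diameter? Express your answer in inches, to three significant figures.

d ≈ 7.58 in

Required P_cr = n·P = 2.9 × 39.7 = 115.1 kip
L_e = K·L = 1 × 149 = 149.0 in
Required I = P_cr·L_e²/(π²E) = 1.151×10^5 × 149.0² / (π² × 1.60×10^6) = 161.9 in⁴
Solid circle: I = πd⁴/64  ⇒  d = (64I/π)^(1/4) = (64×161.9/π)^(1/4) = 7.58 in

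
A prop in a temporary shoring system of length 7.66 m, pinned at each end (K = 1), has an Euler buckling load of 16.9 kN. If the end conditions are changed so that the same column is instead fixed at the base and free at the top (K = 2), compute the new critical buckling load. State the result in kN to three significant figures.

P_cr ≈ 4.22 kN

P_cr ∝ 1/K², so P_cr,new = P_cr,old × (K_old/K_new)² = 16.9 × (1/2)²
= 16.9 × 0.2500 = 4.22 kN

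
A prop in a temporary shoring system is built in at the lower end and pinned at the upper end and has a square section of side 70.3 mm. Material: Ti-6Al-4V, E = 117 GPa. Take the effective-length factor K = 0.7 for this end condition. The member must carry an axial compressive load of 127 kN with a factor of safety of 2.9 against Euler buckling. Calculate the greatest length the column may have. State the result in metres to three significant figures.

I = a⁴/12 = 70.3⁴/12 = 2.035×10^6 mm⁴
I = 2.035×10^-6 m⁴
Required critical load P_cr = n·P = 2.9 × 127 = 368.3 kN = 3.683×10^5 N
From P_cr = π²EI/(K·L)²:  L = (1/K)·√(π²EI/P_cr) = (1/0.7)·√(π²×1.17×10^11×2.035×10^-6/3.683×10^5)
L = 3.61 m

L_max ≈ 3.61 m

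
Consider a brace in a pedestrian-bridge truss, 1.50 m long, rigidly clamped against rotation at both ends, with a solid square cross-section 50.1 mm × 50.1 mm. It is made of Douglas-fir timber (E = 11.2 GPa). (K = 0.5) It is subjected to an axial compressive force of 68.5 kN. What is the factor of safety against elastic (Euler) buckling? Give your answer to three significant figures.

n ≈ 1.51

I = a⁴/12 = 50.1⁴/12 = 5.250×10^5 mm⁴
I = 5.250×10^5 mm⁴ = 5.250×10^-7 m⁴
Effective length L_e = K·L = 0.5 × 1.50 = 0.7500 m
P_cr = π²EI / L_e² = π² × 11.2×10⁹ × 5.250×10^-7 / 0.7500² = 1.032×10^5 N
Factor of safety n = P_cr / P = 103.17 / 68.5 = 1.51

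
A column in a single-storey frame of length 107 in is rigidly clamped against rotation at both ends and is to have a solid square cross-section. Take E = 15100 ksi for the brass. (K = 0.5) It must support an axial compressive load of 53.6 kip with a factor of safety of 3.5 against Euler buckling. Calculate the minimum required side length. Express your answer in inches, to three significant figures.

Required P_cr = n·P = 3.5 × 53.6 = 187.6 kip
L_e = K·L = 0.5 × 107 = 53.50 in
Required I = P_cr·L_e²/(π²E) = 1.876×10^5 × 53.50² / (π² × 1.51×10^7) = 3.603 in⁴
Solid square: I = a⁴/12  ⇒  a = (12I)^(1/4) = (12×3.603)^(1/4) = 2.56 in

a ≈ 2.56 in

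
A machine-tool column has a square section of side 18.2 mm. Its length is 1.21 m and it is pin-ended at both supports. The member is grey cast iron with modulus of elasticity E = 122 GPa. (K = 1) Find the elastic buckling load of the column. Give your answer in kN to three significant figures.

I = a⁴/12 = 18.2⁴/12 = 9.143×10^3 mm⁴
I = 9.143×10^3 mm⁴ = 9.143×10^-9 m⁴
Effective length L_e = K·L = 1 × 1.21 = 1.210 m
P_cr = π²EI / L_e² = π² × 122×10⁹ × 9.143×10^-9 / 1.210² = 7.520×10^3 N

P_cr ≈ 7.52 kN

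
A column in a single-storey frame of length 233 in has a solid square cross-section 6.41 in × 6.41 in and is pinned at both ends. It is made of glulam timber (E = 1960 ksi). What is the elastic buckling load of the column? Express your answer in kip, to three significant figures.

I = a⁴/12 = 6.41⁴/12 = 140.7 in⁴
Effective length L_e = K·L = 1 × 233 = 233.0 in
P_cr = π²EI / L_e² = π² × 1960×10³ × 140.7 / 233.0² = 5.013×10^4 lb

P_cr ≈ 50.1 kip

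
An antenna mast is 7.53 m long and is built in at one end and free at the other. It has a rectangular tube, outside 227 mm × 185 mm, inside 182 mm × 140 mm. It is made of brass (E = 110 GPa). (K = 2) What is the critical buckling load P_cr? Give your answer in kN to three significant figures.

Weak-axis I_min = (h_o·b_o³ − h_i·b_i³)/12 with b_o = 185, b_i = 140.0 mm (shorter outer/inner sides).
I_min = (227×185³ − 182.0×140.0³)/12 = 7.816×10^7 mm⁴
I = 7.816×10^7 mm⁴ = 7.816×10^-5 m⁴
Effective length L_e = K·L = 2 × 7.53 = 15.06 m
P_cr = π²EI / L_e² = π² × 110×10⁹ × 7.816×10^-5 / 15.06² = 3.741×10^5 N

P_cr ≈ 374 kN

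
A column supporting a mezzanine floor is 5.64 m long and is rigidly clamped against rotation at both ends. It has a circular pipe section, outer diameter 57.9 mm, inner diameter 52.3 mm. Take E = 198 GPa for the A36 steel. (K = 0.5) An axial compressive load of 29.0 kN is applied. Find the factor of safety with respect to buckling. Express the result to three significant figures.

n ≈ 1.56

d_o = 57.9 mm, d_i = 52.3 mm
I = π(d_o⁴ − d_i⁴)/64 = π(57.9⁴ − 52.30⁴)/64 = 1.844×10^5 mm⁴
I = 1.844×10^5 mm⁴ = 1.844×10^-7 m⁴
Effective length L_e = K·L = 0.5 × 5.64 = 2.820 m
P_cr = π²EI / L_e² = π² × 198×10⁹ × 1.844×10^-7 / 2.820² = 4.532×10^4 N
Factor of safety n = P_cr / P = 45.317 / 29.0 = 1.56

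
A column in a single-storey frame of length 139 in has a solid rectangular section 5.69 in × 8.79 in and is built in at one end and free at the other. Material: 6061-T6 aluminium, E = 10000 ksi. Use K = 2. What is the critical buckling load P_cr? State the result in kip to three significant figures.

P_cr ≈ 172 kip

Buckling occurs about the weak axis: I_min = h·b³/12 with b = 5.69 in (the shorter side).
I_min = 8.79×5.69³/12 = 134.9 in⁴
Effective length L_e = K·L = 2 × 139 = 278.0 in
P_cr = π²EI / L_e² = π² × 10000×10³ × 134.9 / 278.0² = 1.723×10^5 lb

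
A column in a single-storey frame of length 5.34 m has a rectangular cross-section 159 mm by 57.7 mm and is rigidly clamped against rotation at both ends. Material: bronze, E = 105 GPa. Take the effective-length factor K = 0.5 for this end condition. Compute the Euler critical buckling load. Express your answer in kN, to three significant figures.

Buckling occurs about the weak axis: I_min = h·b³/12 with b = 57.7 mm (the shorter side).
I_min = 159×57.7³/12 = 2.545×10^6 mm⁴
I = 2.545×10^6 mm⁴ = 2.545×10^-6 m⁴
Effective length L_e = K·L = 0.5 × 5.34 = 2.670 m
P_cr = π²EI / L_e² = π² × 105×10⁹ × 2.545×10^-6 / 2.670² = 3.700×10^5 N

P_cr ≈ 370 kN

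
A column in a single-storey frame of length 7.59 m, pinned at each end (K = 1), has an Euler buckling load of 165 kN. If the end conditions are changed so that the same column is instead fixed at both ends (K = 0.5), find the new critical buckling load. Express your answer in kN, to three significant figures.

P_cr ≈ 660 kN

P_cr ∝ 1/K², so P_cr,new = P_cr,old × (K_old/K_new)² = 165 × (1/0.5)²
= 165 × 4.000 = 660 kN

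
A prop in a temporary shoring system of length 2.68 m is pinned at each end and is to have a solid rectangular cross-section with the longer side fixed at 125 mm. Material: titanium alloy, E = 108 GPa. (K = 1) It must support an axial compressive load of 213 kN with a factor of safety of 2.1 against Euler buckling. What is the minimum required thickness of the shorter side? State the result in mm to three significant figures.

Required P_cr = n·P = 2.1 × 213 = 447.3 kN
L_e = K·L = 1 × 2.68 = 2.680 m
Required I = P_cr·L_e²/(π²E) = 4.473×10^5 × 2.680² / (π² × 1.08×10^11) = 3.014×10^-6 m⁴
I_req = 3.014×10^6 mm⁴
Rectangle, weak axis: I_min = h·b³/12 with h = 125 mm fixed  ⇒  b = (12I/h)^(1/3) = 66.1 mm

b ≈ 66.1 mm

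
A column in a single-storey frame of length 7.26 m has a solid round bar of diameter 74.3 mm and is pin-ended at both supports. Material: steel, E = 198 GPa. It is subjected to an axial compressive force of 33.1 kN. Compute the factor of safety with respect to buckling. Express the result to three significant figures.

n ≈ 1.68

I = πd⁴/64 = π×74.3⁴/64 = 1.496×10^6 mm⁴
I = 1.496×10^6 mm⁴ = 1.496×10^-6 m⁴
Effective length L_e = K·L = 1 × 7.26 = 7.260 m
P_cr = π²EI / L_e² = π² × 198×10⁹ × 1.496×10^-6 / 7.260² = 5.546×10^4 N
Factor of safety n = P_cr / P = 55.465 / 33.1 = 1.68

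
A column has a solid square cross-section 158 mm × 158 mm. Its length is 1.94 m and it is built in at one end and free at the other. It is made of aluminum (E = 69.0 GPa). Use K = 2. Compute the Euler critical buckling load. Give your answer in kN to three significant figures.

P_cr ≈ 2350 kN

I = a⁴/12 = 158⁴/12 = 5.193×10^7 mm⁴
I = 5.193×10^7 mm⁴ = 5.193×10^-5 m⁴
Effective length L_e = K·L = 2 × 1.94 = 3.880 m
P_cr = π²EI / L_e² = π² × 69.0×10⁹ × 5.193×10^-5 / 3.880² = 2.349×10^6 N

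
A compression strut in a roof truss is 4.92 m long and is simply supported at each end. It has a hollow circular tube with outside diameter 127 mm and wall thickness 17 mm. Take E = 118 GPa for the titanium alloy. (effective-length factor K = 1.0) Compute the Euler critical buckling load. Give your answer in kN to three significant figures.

P_cr ≈ 438 kN

Inner diameter d_i = 127 − 2×17 = 93.00 mm
I = π(d_o⁴ − d_i⁴)/64 = π(127⁴ − 93.00⁴)/64 = 9.098×10^6 mm⁴
I = 9.098×10^6 mm⁴ = 9.098×10^-6 m⁴
Effective length L_e = K·L = 1 × 4.92 = 4.920 m
P_cr = π²EI / L_e² = π² × 118×10⁹ × 9.098×10^-6 / 4.920² = 4.377×10^5 N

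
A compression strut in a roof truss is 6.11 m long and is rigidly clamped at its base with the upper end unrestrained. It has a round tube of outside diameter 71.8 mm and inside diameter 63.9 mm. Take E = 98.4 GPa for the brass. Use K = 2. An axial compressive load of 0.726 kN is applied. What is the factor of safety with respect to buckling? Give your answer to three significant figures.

d_o = 71.8 mm, d_i = 63.9 mm
I = π(d_o⁴ − d_i⁴)/64 = π(71.8⁴ − 63.90⁴)/64 = 4.862×10^5 mm⁴
I = 4.862×10^5 mm⁴ = 4.862×10^-7 m⁴
Effective length L_e = K·L = 2 × 6.11 = 12.22 m
P_cr = π²EI / L_e² = π² × 98.4×10⁹ × 4.862×10^-7 / 12.22² = 3.162×10^3 N
Factor of safety n = P_cr / P = 3.1618 / 0.726 = 4.36

n ≈ 4.36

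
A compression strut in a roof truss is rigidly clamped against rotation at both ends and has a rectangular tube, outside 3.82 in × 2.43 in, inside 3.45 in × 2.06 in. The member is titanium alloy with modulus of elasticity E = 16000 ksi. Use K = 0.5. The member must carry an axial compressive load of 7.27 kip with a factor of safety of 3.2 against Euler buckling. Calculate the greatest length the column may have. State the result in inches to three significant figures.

Weak-axis I_min = (h_o·b_o³ − h_i·b_i³)/12 with b_o = 2.43, b_i = 2.060 in (shorter outer/inner sides).
I_min = (3.82×2.43³ − 3.450×2.060³)/12 = 2.054 in⁴
Required critical load P_cr = n·P = 3.2 × 7.27 = 23.26 kip = 2.326×10^4 lb
From P_cr = π²EI/(K·L)²:  L = (1/K)·√(π²EI/P_cr) = (1/0.5)·√(π²×1.60×10^7×2.054/2.326×10^4)
L = 236 in

L_max ≈ 236 in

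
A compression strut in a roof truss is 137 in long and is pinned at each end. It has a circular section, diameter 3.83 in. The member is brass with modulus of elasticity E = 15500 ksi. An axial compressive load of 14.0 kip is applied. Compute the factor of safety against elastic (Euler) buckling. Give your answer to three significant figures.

n ≈ 6.15

I = πd⁴/64 = π×3.83⁴/64 = 10.56 in⁴
Effective length L_e = K·L = 1 × 137 = 137.0 in
P_cr = π²EI / L_e² = π² × 15500×10³ × 10.56 / 137.0² = 8.609×10^4 lb
Factor of safety n = P_cr / P = 86.091 / 14.0 = 6.15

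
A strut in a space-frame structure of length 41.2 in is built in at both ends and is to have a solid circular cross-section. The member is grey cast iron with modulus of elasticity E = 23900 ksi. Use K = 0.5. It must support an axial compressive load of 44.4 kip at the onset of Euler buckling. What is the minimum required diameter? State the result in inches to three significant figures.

L_e = K·L = 0.5 × 41.2 = 20.60 in
Required I = P_cr·L_e²/(π²E) = 4.440×10^4 × 20.60² / (π² × 2.39×10^7) = 7.988×10^-2 in⁴
Solid circle: I = πd⁴/64  ⇒  d = (64I/π)^(1/4) = (64×7.988×10^-2/π)^(1/4) = 1.13 in

d ≈ 1.13 in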